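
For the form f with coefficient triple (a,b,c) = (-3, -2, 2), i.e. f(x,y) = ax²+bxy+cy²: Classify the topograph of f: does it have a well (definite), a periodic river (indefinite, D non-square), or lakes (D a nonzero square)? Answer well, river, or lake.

D = b²−4ac = (-2)² − 4·(-3)·2 = 28
D > 0 non-square ⇒ indefinite ⇒ periodic river

river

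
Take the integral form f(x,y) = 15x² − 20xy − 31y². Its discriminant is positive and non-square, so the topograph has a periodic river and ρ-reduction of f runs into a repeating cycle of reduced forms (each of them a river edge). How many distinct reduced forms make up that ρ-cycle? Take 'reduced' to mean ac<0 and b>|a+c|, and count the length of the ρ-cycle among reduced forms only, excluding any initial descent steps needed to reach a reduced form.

D = 2260, ⌊√D⌋ = 47
descent: ρ → (-31,20,15)  [lands on river]
river: ρ → (15,40,-11)
river: ρ → (-11,26,36)
river: ρ → (36,46,-1)
river: ρ → (-1,46,36)
river: ρ → (36,26,-11)
river: ρ → (-11,40,15)
river: ρ → (15,20,-31)
river: ρ → (-31,42,4)
river: ρ → (4,46,-9)
river: ρ → (-9,44,9)
river: ρ → (9,46,-4)
river: ρ → (-4,42,31)
river: ρ → (31,20,-15)
river: ρ → (-15,40,11)
river: ρ → (11,26,-36)
river: ρ → (-36,46,1)
river: ρ → (1,46,-36)
river: ρ → (-36,26,11)
river: ρ → (11,40,-15)
river: ρ → (-15,20,31)
river: ρ → (31,42,-4)
river: ρ → (-4,46,9)
river: ρ → (9,44,-9)
river: ρ → (-9,46,4)
river: ρ → (4,42,-31)
ρ-cycle length = 26 (tail of 1 descent step not counted)

26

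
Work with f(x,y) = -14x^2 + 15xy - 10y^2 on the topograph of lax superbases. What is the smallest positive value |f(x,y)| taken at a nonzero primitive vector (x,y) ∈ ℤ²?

translate: b→13 (≡-15 mod 28), so (14,-15,10)→(14,13,9)
flip: (14,13,9)→(9,-13,14)
translate: b→5 (≡-13 mod 18), so (9,-13,14)→(9,5,10)
reduced (well bottom): (9,5,10) with a≤c, −a<b≤a
well minimum |f| = |-9| = 9 (negative-definite)

9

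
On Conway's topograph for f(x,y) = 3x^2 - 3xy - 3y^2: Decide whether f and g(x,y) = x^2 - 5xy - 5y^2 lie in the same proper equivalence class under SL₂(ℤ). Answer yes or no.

D₁ = 45, D₂ = 45
river cycle of f (length 2): (-3, 3, 3), (3, 3, -3)
river cycle of g (length 2): (-5, 5, 1), (1, 5, -5)
cycles differ ⇒ inequivalent

no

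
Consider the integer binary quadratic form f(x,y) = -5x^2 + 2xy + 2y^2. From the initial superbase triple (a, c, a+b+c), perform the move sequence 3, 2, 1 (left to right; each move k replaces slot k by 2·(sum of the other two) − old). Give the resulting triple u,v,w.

start (-5,2,-1) = (f(1,0),f(0,1),f(1,1))
replace slot 3: 2·((-5)+2) − (-1) = -5 → (-5,2,-5)
replace slot 2: 2·((-5)+(-5)) − 2 = -22 → (-5,-22,-5)
replace slot 1: 2·((-22)+(-5)) − (-5) = -49 → (-49,-22,-5)

-49,-22,-5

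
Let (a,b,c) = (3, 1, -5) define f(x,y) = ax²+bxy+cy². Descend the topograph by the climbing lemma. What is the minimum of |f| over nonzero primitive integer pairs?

descent: ρ → (-5,-1,3)
descent: ρ → (3,7,-1)  [lands on river]
river: ρ → (-1,7,3)
river: ρ → (3,5,-3)
river: ρ → (-3,7,1)
river: ρ → (1,7,-3)
river: ρ → (-3,5,3)
closes: descent 2, river 6
min |a| on river = 1

1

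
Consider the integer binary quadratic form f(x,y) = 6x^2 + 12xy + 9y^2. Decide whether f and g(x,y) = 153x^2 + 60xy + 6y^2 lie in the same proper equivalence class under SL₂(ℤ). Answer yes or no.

D₁ = -72, D₂ = -72
f: translate: b→0 (≡12 mod 12), so (6,12,9)→(6,0,3)
f: flip: (6,0,3)→(3,0,6)
f: reduced (well bottom): (3,0,6) with a≤c, −a<b≤a
g: flip: (153,60,6)→(6,-60,153)
g: translate: b→0 (≡-60 mod 12), so (6,-60,153)→(6,0,3)
g: flip: (6,0,3)→(3,0,6)
g: reduced (well bottom): (3,0,6) with a≤c, −a<b≤a
reduced forms (3, 0, 6) vs (3, 0, 6) ⇒ equivalent

yes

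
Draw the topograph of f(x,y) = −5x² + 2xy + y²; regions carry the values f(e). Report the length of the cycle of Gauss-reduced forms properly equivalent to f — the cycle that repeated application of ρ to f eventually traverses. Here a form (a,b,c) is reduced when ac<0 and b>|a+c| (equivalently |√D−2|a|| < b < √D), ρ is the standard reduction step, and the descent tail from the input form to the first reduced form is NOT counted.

D = 24, ⌊√D⌋ = 4
descent: ρ → (1,4,-2)  [lands on river]
river: ρ → (-2,4,1)
ρ-cycle length = 2 (tail of 1 descent step not counted)

2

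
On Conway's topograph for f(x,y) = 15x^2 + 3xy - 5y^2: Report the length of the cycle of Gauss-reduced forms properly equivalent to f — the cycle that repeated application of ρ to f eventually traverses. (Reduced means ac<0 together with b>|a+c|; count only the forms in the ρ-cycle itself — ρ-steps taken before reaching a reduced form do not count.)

D = 309, ⌊√D⌋ = 17
descent: ρ → (-5,17,1)  [lands on river]
river: ρ → (1,17,-5)
river: ρ → (-5,13,7)
river: ρ → (7,15,-3)
river: ρ → (-3,15,7)
river: ρ → (7,13,-5)
ρ-cycle length = 6 (tail of 1 descent step not counted)

6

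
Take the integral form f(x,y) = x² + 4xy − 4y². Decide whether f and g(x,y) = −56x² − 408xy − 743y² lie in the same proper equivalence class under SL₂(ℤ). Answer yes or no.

D₁ = 32, D₂ = 32
river cycle of f (length 2): (-4, 4, 1), (1, 4, -4)
river cycle of g (length 2): (1, 4, -4), (-4, 4, 1)
cycles coincide ⇒ equivalent

yes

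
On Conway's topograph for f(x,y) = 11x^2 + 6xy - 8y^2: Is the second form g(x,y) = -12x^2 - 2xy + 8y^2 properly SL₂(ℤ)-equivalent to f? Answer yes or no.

D₁ = 388, D₂ = 388
river cycle of f (length 22): (-8, 10, 9), (9, 8, -9), (-9, 10, 8), (8, 6, -11), (-11, 16, 3), (3, 14, -16), (-16, 18, 1), (1, 18, -16), (-16, 14, 3), (3, 16, -11), … (12 more)
river cycle of g (length 18): (8, 18, -2), (-2, 18, 8), (8, 14, -6), (-6, 10, 12), (12, 14, -4), (-4, 18, 4), (4, 14, -12), (-12, 10, 6), (6, 14, -8), (-8, 18, 2), … (8 more)
cycles differ ⇒ inequivalent

no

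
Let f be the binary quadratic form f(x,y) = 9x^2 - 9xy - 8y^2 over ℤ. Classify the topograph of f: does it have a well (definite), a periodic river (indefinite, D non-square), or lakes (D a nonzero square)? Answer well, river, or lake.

D = b²−4ac = (-9)² − 4·9·(-8) = 369
D > 0 non-square ⇒ indefinite ⇒ periodic river

river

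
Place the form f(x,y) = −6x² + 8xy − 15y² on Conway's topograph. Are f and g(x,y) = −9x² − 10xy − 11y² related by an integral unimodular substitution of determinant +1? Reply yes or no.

D₁ = -296, D₂ = -296
f is negative-definite; reduce −f:
−f: translate: b→4 (≡-8 mod 12), so (6,-8,15)→(6,4,13)
−f: reduced (well bottom): (6,4,13) with a≤c, −a<b≤a
flip sign back: reduced form of f is (-6,-4,-13)
g is negative-definite; reduce −g:
−g: translate: b→-8 (≡10 mod 18), so (9,10,11)→(9,-8,10)
−g: reduced (well bottom): (9,-8,10) with a≤c, −a<b≤a
flip sign back: reduced form of g is (-9,8,-10)
reduced forms (-6, -4, -13) vs (-9, 8, -10) ⇒ inequivalent

no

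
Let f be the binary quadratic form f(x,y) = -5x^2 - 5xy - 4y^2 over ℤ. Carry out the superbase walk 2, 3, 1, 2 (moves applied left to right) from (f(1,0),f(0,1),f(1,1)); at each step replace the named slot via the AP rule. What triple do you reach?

start (-5,-4,-14) = (f(1,0),f(0,1),f(1,1))
replace slot 2: 2·((-5)+(-14)) − (-4) = -34 → (-5,-34,-14)
replace slot 3: 2·((-5)+(-34)) − (-14) = -64 → (-5,-34,-64)
replace slot 1: 2·((-34)+(-64)) − (-5) = -191 → (-191,-34,-64)
replace slot 2: 2·((-191)+(-64)) − (-34) = -476 → (-191,-476,-64)

-191,-476,-64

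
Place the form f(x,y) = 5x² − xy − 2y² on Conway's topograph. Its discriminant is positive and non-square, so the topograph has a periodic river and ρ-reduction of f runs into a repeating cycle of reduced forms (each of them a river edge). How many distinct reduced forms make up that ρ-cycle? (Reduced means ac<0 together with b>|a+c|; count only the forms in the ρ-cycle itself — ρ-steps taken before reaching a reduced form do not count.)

D = 41, ⌊√D⌋ = 6
descent: ρ → (-2,5,2)  [lands on river]
river: ρ → (2,3,-4)
river: ρ → (-4,5,1)
river: ρ → (1,5,-4)
river: ρ → (-4,3,2)
river: ρ → (2,5,-2)
river: ρ → (-2,3,4)
river: ρ → (4,5,-1)
river: ρ → (-1,5,4)
river: ρ → (4,3,-2)
ρ-cycle length = 10 (tail of 1 descent step not counted)

10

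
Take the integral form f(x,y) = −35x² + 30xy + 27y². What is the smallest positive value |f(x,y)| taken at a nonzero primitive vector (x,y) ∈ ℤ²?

river: ρ → (27,24,-38)
river: ρ → (-38,52,13)
river: ρ → (13,52,-38)
river: ρ → (-38,24,27)
river: ρ → (27,30,-35)
river: ρ → (-35,40,22)
river: ρ → (22,48,-27)
river: ρ → (-27,60,10)
river: ρ → (10,60,-27)
river: ρ → (-27,48,22)
river: ρ → (22,40,-35)
river: ρ → (-35,30,27)
closes: descent 0, river 12
min |a| on river = 10

10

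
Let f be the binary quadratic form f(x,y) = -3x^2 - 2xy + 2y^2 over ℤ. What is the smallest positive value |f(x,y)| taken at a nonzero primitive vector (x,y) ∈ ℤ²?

descent: ρ → (2,2,-3)  [lands on river]
river: ρ → (-3,4,1)
river: ρ → (1,4,-3)
river: ρ → (-3,2,2)
closes: descent 1, river 4
min |a| on river = 1

1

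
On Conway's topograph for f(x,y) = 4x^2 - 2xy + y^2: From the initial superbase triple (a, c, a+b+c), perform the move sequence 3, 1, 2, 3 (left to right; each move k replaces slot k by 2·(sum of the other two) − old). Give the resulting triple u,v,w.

start (4,1,3) = (f(1,0),f(0,1),f(1,1))
replace slot 3: 2·(4+1) − 3 = 7 → (4,1,7)
replace slot 1: 2·(1+7) − 4 = 12 → (12,1,7)
replace slot 2: 2·(12+7) − 1 = 37 → (12,37,7)
replace slot 3: 2·(12+37) − 7 = 91 → (12,37,91)

12,37,91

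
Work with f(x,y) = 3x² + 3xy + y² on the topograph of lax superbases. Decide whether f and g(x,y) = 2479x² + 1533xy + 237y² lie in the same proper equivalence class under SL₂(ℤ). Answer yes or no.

D₁ = -3, D₂ = -3
f: flip: (3,3,1)→(1,-3,3)
f: translate: b→1 (≡-3 mod 2), so (1,-3,3)→(1,1,1)
f: reduced (well bottom): (1,1,1) with a≤c, −a<b≤a
g: flip: (2479,1533,237)→(237,-1533,2479)
g: translate: b→-111 (≡-1533 mod 474), so (237,-1533,2479)→(237,-111,13)
g: flip: (237,-111,13)→(13,111,237)
g: translate: b→7 (≡111 mod 26), so (13,111,237)→(13,7,1)
g: flip: (13,7,1)→(1,-7,13)
g: translate: b→1 (≡-7 mod 2), so (1,-7,13)→(1,1,1)
g: reduced (well bottom): (1,1,1) with a≤c, −a<b≤a
reduced forms (1, 1, 1) vs (1, 1, 1) ⇒ equivalent

yes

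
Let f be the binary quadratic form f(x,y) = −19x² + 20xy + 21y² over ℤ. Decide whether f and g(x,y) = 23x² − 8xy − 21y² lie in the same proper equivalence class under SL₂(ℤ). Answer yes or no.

D₁ = 1996, D₂ = 1996
river cycle of f (length 12): (21, 22, -18), (-18, 14, 25), (25, 36, -7), (-7, 34, 30), (30, 26, -11), (-11, 40, 9), (9, 32, -27), (-27, 22, 14), (14, 34, -15), (-15, 26, 22), … (2 more)
river cycle of g (length 8): (-21, 8, 23), (23, 38, -6), (-6, 34, 35), (35, 36, -5), (-5, 44, 3), (3, 40, -33), (-33, 26, 10), (10, 34, -21)
cycles differ ⇒ inequivalent

no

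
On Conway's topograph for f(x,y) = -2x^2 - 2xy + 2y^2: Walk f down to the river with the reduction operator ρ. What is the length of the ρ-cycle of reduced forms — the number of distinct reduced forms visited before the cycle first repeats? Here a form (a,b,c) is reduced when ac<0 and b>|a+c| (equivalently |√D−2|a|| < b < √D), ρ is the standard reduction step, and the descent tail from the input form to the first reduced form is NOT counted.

D = 20, ⌊√D⌋ = 4
descent: ρ → (2,2,-2)  [lands on river]
river: ρ → (-2,2,2)
ρ-cycle length = 2 (tail of 1 descent step not counted)

2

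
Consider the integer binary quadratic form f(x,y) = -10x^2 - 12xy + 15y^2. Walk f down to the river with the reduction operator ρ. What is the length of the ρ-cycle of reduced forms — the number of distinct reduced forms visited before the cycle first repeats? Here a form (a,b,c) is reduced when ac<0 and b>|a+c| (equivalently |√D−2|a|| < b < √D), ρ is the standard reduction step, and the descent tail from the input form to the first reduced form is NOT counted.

D = 744, ⌊√D⌋ = 27
descent: ρ → (15,12,-10)  [lands on river]
river: ρ → (-10,8,17)
river: ρ → (17,26,-1)
river: ρ → (-1,26,17)
river: ρ → (17,8,-10)
river: ρ → (-10,12,15)
river: ρ → (15,18,-7)
river: ρ → (-7,24,6)
river: ρ → (6,24,-7)
river: ρ → (-7,18,15)
ρ-cycle length = 10 (tail of 1 descent step not counted)

10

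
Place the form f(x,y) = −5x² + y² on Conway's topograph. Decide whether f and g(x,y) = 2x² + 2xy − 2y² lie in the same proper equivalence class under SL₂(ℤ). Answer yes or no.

D₁ = 20, D₂ = 20
river cycle of f (length 2): (1, 4, -1), (-1, 4, 1)
river cycle of g (length 2): (-2, 2, 2), (2, 2, -2)
cycles differ ⇒ inequivalent

no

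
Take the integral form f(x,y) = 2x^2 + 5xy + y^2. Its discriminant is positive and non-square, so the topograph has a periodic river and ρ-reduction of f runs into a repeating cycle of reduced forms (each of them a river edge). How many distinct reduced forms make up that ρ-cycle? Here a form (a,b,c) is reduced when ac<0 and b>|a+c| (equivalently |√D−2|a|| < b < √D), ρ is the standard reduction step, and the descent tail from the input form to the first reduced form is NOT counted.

D = 17, ⌊√D⌋ = 4
descent: ρ → (1,3,-2)  [lands on river]
river: ρ → (-2,1,2)
river: ρ → (2,3,-1)
river: ρ → (-1,3,2)
river: ρ → (2,1,-2)
river: ρ → (-2,3,1)
ρ-cycle length = 6 (tail of 1 descent step not counted)

6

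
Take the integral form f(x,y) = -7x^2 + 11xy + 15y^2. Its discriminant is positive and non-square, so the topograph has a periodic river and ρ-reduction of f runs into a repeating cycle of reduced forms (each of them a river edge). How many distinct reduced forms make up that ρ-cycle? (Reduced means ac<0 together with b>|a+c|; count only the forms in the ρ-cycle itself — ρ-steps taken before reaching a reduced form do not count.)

D = 541, ⌊√D⌋ = 23
river: ρ → (15,19,-3)
river: ρ → (-3,23,1)
river: ρ → (1,23,-3)
river: ρ → (-3,19,15)
river: ρ → (15,11,-7)
river: ρ → (-7,17,9)
river: ρ → (9,19,-5)
river: ρ → (-5,21,5)
river: ρ → (5,19,-9)
river: ρ → (-9,17,7)
river: ρ → (7,11,-15)
river: ρ → (-15,19,3)
river: ρ → (3,23,-1)
river: ρ → (-1,23,3)
river: ρ → (3,19,-15)
river: ρ → (-15,11,7)
river: ρ → (7,17,-9)
river: ρ → (-9,19,5)
river: ρ → (5,21,-5)
river: ρ → (-5,19,9)
river: ρ → (9,17,-7)
river: ρ → (-7,11,15)
ρ-cycle length = 22 (tail of 0 descent steps not counted)

22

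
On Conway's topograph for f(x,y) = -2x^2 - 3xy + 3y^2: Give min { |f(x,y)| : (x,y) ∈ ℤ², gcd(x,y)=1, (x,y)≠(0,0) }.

descent: ρ → (3,3,-2)  [lands on river]
river: ρ → (-2,5,1)
river: ρ → (1,5,-2)
river: ρ → (-2,3,3)
closes: descent 1, river 4
min |a| on river = 1

1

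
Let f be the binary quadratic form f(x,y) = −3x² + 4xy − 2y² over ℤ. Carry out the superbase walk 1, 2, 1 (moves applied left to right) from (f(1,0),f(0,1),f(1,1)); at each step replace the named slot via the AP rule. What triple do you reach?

start (-3,-2,-1) = (f(1,0),f(0,1),f(1,1))
replace slot 1: 2·((-2)+(-1)) − (-3) = -3 → (-3,-2,-1)
replace slot 2: 2·((-3)+(-1)) − (-2) = -6 → (-3,-6,-1)
replace slot 1: 2·((-6)+(-1)) − (-3) = -11 → (-11,-6,-1)

-11,-6,-1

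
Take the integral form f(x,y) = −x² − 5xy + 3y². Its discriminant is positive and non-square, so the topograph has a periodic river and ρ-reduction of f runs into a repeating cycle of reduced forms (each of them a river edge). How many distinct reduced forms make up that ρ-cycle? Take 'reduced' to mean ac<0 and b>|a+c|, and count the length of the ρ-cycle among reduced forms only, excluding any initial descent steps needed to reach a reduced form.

D = 37, ⌊√D⌋ = 6
descent: ρ → (3,5,-1)  [lands on river]
river: ρ → (-1,5,3)
river: ρ → (3,1,-3)
river: ρ → (-3,5,1)
river: ρ → (1,5,-3)
river: ρ → (-3,1,3)
ρ-cycle length = 6 (tail of 1 descent step not counted)

6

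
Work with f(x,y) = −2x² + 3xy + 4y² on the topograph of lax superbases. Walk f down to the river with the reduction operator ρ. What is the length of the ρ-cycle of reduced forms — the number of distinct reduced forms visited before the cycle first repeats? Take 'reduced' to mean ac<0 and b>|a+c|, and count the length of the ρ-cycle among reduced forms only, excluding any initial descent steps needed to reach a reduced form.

D = 41, ⌊√D⌋ = 6
river: ρ → (4,5,-1)
river: ρ → (-1,5,4)
river: ρ → (4,3,-2)
river: ρ → (-2,5,2)
river: ρ → (2,3,-4)
river: ρ → (-4,5,1)
river: ρ → (1,5,-4)
river: ρ → (-4,3,2)
river: ρ → (2,5,-2)
river: ρ → (-2,3,4)
ρ-cycle length = 10 (tail of 0 descent steps not counted)

10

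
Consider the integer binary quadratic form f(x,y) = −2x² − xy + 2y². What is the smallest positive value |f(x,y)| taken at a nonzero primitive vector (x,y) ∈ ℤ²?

descent: ρ → (2,1,-2)  [lands on river]
river: ρ → (-2,3,1)
river: ρ → (1,3,-2)
river: ρ → (-2,1,2)
river: ρ → (2,3,-1)
river: ρ → (-1,3,2)
closes: descent 1, river 6
min |a| on river = 1

1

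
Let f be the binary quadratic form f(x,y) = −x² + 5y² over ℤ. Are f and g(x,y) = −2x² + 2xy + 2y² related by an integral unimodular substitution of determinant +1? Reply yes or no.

D₁ = 20, D₂ = 20
river cycle of f (length 2): (-1, 4, 1), (1, 4, -1)
river cycle of g (length 2): (2, 2, -2), (-2, 2, 2)
cycles differ ⇒ inequivalent

no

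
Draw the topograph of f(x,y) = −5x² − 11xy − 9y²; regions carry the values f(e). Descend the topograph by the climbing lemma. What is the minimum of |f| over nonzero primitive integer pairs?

translate: b→1 (≡11 mod 10), so (5,11,9)→(5,1,3)
flip: (5,1,3)→(3,-1,5)
reduced (well bottom): (3,-1,5) with a≤c, −a<b≤a
well minimum |f| = |-3| = 3 (negative-definite)

3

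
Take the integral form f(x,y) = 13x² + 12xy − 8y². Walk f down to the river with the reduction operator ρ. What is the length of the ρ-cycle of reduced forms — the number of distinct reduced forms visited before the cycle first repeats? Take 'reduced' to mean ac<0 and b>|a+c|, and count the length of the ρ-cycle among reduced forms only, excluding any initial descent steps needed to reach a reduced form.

D = 560, ⌊√D⌋ = 23
river: ρ → (-8,20,5)
river: ρ → (5,20,-8)
river: ρ → (-8,12,13)
river: ρ → (13,14,-7)
river: ρ → (-7,14,13)
river: ρ → (13,12,-8)
ρ-cycle length = 6 (tail of 0 descent steps not counted)

6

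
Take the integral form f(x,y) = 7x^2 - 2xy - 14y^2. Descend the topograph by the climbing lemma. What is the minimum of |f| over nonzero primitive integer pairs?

descent: ρ → (-14,2,7)
descent: ρ → (7,12,-9)  [lands on river]
river: ρ → (-9,6,10)
river: ρ → (10,14,-5)
river: ρ → (-5,16,7)
closes: descent 2, river 4
min |a| on river = 5

5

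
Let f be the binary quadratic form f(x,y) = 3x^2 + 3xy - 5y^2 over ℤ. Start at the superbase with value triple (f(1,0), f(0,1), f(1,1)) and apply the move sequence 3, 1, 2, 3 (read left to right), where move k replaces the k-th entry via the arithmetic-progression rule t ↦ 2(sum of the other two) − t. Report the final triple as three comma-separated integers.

start (3,-5,1) = (f(1,0),f(0,1),f(1,1))
replace slot 3: 2·(3+(-5)) − 1 = -5 → (3,-5,-5)
replace slot 1: 2·((-5)+(-5)) − 3 = -23 → (-23,-5,-5)
replace slot 2: 2·((-23)+(-5)) − (-5) = -51 → (-23,-51,-5)
replace slot 3: 2·((-23)+(-51)) − (-5) = -143 → (-23,-51,-143)

-23,-51,-143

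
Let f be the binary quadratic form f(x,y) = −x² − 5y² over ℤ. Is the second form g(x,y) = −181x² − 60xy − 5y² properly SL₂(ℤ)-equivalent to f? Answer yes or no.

D₁ = -20, D₂ = -20
f is negative-definite; reduce −f:
−f: reduced (well bottom): (1,0,5) with a≤c, −a<b≤a
flip sign back: reduced form of f is (-1,0,-5)
g is negative-definite; reduce −g:
−g: flip: (181,60,5)→(5,-60,181)
−g: translate: b→0 (≡-60 mod 10), so (5,-60,181)→(5,0,1)
−g: flip: (5,0,1)→(1,0,5)
−g: reduced (well bottom): (1,0,5) with a≤c, −a<b≤a
flip sign back: reduced form of g is (-1,0,-5)
reduced forms (-1, 0, -5) vs (-1, 0, -5) ⇒ equivalent

yes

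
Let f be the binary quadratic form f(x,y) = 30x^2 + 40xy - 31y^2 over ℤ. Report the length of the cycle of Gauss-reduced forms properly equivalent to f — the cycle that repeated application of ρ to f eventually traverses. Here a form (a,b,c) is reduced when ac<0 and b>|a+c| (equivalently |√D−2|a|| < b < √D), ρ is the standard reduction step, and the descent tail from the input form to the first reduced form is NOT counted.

D = 5320, ⌊√D⌋ = 72
river: ρ → (-31,22,39)
river: ρ → (39,56,-14)
river: ρ → (-14,56,39)
river: ρ → (39,22,-31)
river: ρ → (-31,40,30)
river: ρ → (30,20,-41)
river: ρ → (-41,62,9)
river: ρ → (9,64,-34)
river: ρ → (-34,72,1)
river: ρ → (1,72,-34)
river: ρ → (-34,64,9)
river: ρ → (9,62,-41)
river: ρ → (-41,20,30)
river: ρ → (30,40,-31)
ρ-cycle length = 14 (tail of 0 descent steps not counted)

14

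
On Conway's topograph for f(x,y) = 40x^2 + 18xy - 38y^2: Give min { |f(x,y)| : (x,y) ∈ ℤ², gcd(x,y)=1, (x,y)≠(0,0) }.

river: ρ → (-38,58,20)
river: ρ → (20,62,-32)
river: ρ → (-32,66,16)
river: ρ → (16,62,-40)
river: ρ → (-40,18,38)
river: ρ → (38,58,-20)
river: ρ → (-20,62,32)
river: ρ → (32,66,-16)
river: ρ → (-16,62,40)
river: ρ → (40,18,-38)
closes: descent 0, river 10
min |a| on river = 16

16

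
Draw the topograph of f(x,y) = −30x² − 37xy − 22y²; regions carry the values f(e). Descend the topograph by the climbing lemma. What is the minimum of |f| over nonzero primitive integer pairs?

translate: b→-23 (≡37 mod 60), so (30,37,22)→(30,-23,15)
flip: (30,-23,15)→(15,23,30)
translate: b→-7 (≡23 mod 30), so (15,23,30)→(15,-7,22)
reduced (well bottom): (15,-7,22) with a≤c, −a<b≤a
well minimum |f| = |-15| = 15 (negative-definite)

15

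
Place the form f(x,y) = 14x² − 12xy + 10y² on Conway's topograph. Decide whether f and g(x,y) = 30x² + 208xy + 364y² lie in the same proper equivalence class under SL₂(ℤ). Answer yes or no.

D₁ = -416, D₂ = -416
f: flip: (14,-12,10)→(10,12,14)
f: translate: b→-8 (≡12 mod 20), so (10,12,14)→(10,-8,12)
f: reduced (well bottom): (10,-8,12) with a≤c, −a<b≤a
g: translate: b→28 (≡208 mod 60), so (30,208,364)→(30,28,10)
g: flip: (30,28,10)→(10,-28,30)
g: translate: b→-8 (≡-28 mod 20), so (10,-28,30)→(10,-8,12)
g: reduced (well bottom): (10,-8,12) with a≤c, −a<b≤a
reduced forms (10, -8, 12) vs (10, -8, 12) ⇒ equivalent

yes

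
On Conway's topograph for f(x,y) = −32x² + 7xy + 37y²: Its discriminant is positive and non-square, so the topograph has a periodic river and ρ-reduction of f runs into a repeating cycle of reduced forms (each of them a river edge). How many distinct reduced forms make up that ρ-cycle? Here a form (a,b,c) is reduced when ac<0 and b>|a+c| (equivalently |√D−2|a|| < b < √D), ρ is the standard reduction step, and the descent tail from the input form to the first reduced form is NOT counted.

D = 4785, ⌊√D⌋ = 69
river: ρ → (37,67,-2)
river: ρ → (-2,69,3)
river: ρ → (3,69,-2)
river: ρ → (-2,67,37)
river: ρ → (37,7,-32)
river: ρ → (-32,57,12)
river: ρ → (12,63,-17)
river: ρ → (-17,39,48)
river: ρ → (48,57,-8)
river: ρ → (-8,55,55)
river: ρ → (55,55,-8)
river: ρ → (-8,57,48)
river: ρ → (48,39,-17)
river: ρ → (-17,63,12)
river: ρ → (12,57,-32)
river: ρ → (-32,7,37)
ρ-cycle length = 16 (tail of 0 descent steps not counted)

16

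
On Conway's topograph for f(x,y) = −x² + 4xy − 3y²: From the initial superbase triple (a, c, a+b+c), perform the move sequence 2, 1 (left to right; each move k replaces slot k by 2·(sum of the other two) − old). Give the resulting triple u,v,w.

start (-1,-3,0) = (f(1,0),f(0,1),f(1,1))
replace slot 2: 2·((-1)+0) − (-3) = 1 → (-1,1,0)
replace slot 1: 2·(1+0) − (-1) = 3 → (3,1,0)

3,1,0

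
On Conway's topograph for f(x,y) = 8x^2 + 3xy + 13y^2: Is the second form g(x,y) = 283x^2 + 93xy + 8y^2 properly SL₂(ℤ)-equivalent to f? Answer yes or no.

D₁ = -407, D₂ = -407
f: reduced (well bottom): (8,3,13) with a≤c, −a<b≤a
g: flip: (283,93,8)→(8,-93,283)
g: translate: b→3 (≡-93 mod 16), so (8,-93,283)→(8,3,13)
g: reduced (well bottom): (8,3,13) with a≤c, −a<b≤a
reduced forms (8, 3, 13) vs (8, 3, 13) ⇒ equivalent

yes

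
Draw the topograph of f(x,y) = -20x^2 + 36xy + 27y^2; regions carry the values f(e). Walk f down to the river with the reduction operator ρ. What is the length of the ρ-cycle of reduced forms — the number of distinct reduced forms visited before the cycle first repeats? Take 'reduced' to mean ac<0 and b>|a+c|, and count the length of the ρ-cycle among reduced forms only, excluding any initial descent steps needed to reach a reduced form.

D = 3456, ⌊√D⌋ = 58
river: ρ → (27,18,-29)
river: ρ → (-29,40,16)
river: ρ → (16,56,-5)
river: ρ → (-5,54,27)
river: ρ → (27,54,-5)
river: ρ → (-5,56,16)
river: ρ → (16,40,-29)
river: ρ → (-29,18,27)
river: ρ → (27,36,-20)
river: ρ → (-20,44,19)
river: ρ → (19,32,-32)
river: ρ → (-32,32,19)
river: ρ → (19,44,-20)
river: ρ → (-20,36,27)
ρ-cycle length = 14 (tail of 0 descent steps not counted)

14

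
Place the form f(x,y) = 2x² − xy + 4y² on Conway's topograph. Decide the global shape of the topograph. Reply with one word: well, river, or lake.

D = b²−4ac = (-1)² − 4·2·4 = -31
D < 0 ⇒ definite ⇒ every region one sign ⇒ single well

well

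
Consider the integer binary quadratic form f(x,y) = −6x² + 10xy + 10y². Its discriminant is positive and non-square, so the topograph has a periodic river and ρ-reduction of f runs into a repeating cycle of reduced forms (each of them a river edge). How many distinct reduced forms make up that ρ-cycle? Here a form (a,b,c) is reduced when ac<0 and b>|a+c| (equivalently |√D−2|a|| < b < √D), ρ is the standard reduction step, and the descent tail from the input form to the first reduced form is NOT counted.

D = 340, ⌊√D⌋ = 18
river: ρ → (10,10,-6)
river: ρ → (-6,14,6)
river: ρ → (6,10,-10)
river: ρ → (-10,10,6)
river: ρ → (6,14,-6)
river: ρ → (-6,10,10)
ρ-cycle length = 6 (tail of 0 descent steps not counted)

6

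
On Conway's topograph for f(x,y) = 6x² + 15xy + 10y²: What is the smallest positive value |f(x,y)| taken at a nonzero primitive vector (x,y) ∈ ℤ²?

translate: b→3 (≡15 mod 12), so (6,15,10)→(6,3,1)
flip: (6,3,1)→(1,-3,6)
translate: b→1 (≡-3 mod 2), so (1,-3,6)→(1,1,4)
reduced (well bottom): (1,1,4) with a≤c, −a<b≤a
well minimum = a = 1

1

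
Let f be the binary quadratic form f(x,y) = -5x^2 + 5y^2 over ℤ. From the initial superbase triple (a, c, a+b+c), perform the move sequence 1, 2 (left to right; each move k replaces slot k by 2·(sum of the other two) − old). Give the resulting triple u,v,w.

start (-5,5,0) = (f(1,0),f(0,1),f(1,1))
replace slot 1: 2·(5+0) − (-5) = 15 → (15,5,0)
replace slot 2: 2·(15+0) − 5 = 25 → (15,25,0)

15,25,0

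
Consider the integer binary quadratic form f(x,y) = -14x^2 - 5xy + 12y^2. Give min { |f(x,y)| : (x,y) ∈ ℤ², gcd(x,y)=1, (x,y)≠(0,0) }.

descent: ρ → (12,5,-14)  [lands on river]
river: ρ → (-14,23,3)
river: ρ → (3,25,-6)
river: ρ → (-6,23,7)
river: ρ → (7,19,-12)
river: ρ → (-12,5,14)
river: ρ → (14,23,-3)
river: ρ → (-3,25,6)
river: ρ → (6,23,-7)
river: ρ → (-7,19,12)
closes: descent 1, river 10
min |a| on river = 3

3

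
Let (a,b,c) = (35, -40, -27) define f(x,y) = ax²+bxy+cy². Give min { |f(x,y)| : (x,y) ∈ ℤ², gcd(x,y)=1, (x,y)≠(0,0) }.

descent: ρ → (-27,40,35)  [lands on river]
river: ρ → (35,30,-32)
river: ρ → (-32,34,33)
river: ρ → (33,32,-33)
river: ρ → (-33,34,32)
river: ρ → (32,30,-35)
river: ρ → (-35,40,27)
river: ρ → (27,68,-7)
river: ρ → (-7,72,7)
river: ρ → (7,68,-27)
closes: descent 1, river 10
min |a| on river = 7

7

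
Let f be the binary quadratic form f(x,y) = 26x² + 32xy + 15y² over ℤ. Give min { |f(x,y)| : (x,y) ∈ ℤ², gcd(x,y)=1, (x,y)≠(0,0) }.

translate: b→-20 (≡32 mod 52), so (26,32,15)→(26,-20,9)
flip: (26,-20,9)→(9,20,26)
translate: b→2 (≡20 mod 18), so (9,20,26)→(9,2,15)
reduced (well bottom): (9,2,15) with a≤c, −a<b≤a
well minimum = a = 9

9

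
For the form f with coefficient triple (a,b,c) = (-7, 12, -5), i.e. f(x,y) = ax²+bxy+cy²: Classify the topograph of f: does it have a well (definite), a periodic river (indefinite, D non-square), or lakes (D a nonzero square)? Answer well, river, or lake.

D = b²−4ac = 12² − 4·(-7)·(-5) = 4
D = 2² is a perfect square ⇒ form factors over ℤ ⇒ lakes

lake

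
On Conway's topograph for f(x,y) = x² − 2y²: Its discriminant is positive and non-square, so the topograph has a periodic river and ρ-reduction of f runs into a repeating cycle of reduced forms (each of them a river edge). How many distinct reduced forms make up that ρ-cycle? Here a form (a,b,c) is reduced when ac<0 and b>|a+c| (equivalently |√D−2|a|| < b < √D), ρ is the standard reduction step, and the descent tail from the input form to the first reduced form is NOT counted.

D = 8, ⌊√D⌋ = 2
descent: ρ → (-2,0,1)
descent: ρ → (1,2,-1)  [lands on river]
river: ρ → (-1,2,1)
ρ-cycle length = 2 (tail of 2 descent steps not counted)

2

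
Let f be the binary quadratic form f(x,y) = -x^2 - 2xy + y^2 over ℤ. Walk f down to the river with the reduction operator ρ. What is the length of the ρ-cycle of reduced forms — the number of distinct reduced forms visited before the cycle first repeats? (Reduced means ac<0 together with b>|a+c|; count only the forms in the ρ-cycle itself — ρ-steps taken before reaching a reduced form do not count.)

D = 8, ⌊√D⌋ = 2
descent: ρ → (1,2,-1)  [lands on river]
river: ρ → (-1,2,1)
ρ-cycle length = 2 (tail of 1 descent step not counted)

2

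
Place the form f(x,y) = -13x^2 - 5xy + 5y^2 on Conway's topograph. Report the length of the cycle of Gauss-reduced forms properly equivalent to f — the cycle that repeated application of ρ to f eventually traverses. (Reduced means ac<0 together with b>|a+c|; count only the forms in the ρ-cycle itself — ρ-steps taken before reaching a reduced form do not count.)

D = 285, ⌊√D⌋ = 16
descent: ρ → (5,15,-3)  [lands on river]
river: ρ → (-3,15,5)
ρ-cycle length = 2 (tail of 1 descent step not counted)

2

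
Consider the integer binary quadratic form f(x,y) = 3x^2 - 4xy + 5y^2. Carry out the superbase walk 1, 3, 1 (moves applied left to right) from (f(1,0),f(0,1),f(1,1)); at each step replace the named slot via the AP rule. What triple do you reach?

start (3,5,4) = (f(1,0),f(0,1),f(1,1))
replace slot 1: 2·(5+4) − 3 = 15 → (15,5,4)
replace slot 3: 2·(15+5) − 4 = 36 → (15,5,36)
replace slot 1: 2·(5+36) − 15 = 67 → (67,5,36)

67,5,36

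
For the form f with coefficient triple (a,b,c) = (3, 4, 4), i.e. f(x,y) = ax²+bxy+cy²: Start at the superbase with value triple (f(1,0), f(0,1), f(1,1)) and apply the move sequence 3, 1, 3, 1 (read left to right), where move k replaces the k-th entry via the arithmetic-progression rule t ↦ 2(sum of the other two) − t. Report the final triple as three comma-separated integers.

start (3,4,11) = (f(1,0),f(0,1),f(1,1))
replace slot 3: 2·(3+4) − 11 = 3 → (3,4,3)
replace slot 1: 2·(4+3) − 3 = 11 → (11,4,3)
replace slot 3: 2·(11+4) − 3 = 27 → (11,4,27)
replace slot 1: 2·(4+27) − 11 = 51 → (51,4,27)

51,4,27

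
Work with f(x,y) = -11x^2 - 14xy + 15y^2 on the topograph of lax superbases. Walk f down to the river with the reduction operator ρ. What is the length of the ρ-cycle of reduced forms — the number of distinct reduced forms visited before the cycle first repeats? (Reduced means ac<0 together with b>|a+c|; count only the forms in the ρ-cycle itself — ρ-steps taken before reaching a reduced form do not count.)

D = 856, ⌊√D⌋ = 29
descent: ρ → (15,14,-11)  [lands on river]
river: ρ → (-11,8,18)
river: ρ → (18,28,-1)
river: ρ → (-1,28,18)
river: ρ → (18,8,-11)
river: ρ → (-11,14,15)
river: ρ → (15,16,-10)
river: ρ → (-10,24,7)
river: ρ → (7,18,-19)
river: ρ → (-19,20,6)
river: ρ → (6,28,-3)
river: ρ → (-3,26,15)
river: ρ → (15,4,-14)
river: ρ → (-14,24,5)
river: ρ → (5,26,-9)
river: ρ → (-9,28,2)
river: ρ → (2,28,-9)
river: ρ → (-9,26,5)
river: ρ → (5,24,-14)
river: ρ → (-14,4,15)
river: ρ → (15,26,-3)
river: ρ → (-3,28,6)
river: ρ → (6,20,-19)
river: ρ → (-19,18,7)
river: ρ → (7,24,-10)
river: ρ → (-10,16,15)
ρ-cycle length = 26 (tail of 1 descent step not counted)

26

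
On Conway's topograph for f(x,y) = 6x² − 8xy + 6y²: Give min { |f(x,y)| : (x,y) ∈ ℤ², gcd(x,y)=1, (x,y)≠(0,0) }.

translate: b→4 (≡-8 mod 12), so (6,-8,6)→(6,4,4)
flip: (6,4,4)→(4,-4,6)
translate: b→4 (≡-4 mod 8), so (4,-4,6)→(4,4,6)
reduced (well bottom): (4,4,6) with a≤c, −a<b≤a
well minimum = a = 4

4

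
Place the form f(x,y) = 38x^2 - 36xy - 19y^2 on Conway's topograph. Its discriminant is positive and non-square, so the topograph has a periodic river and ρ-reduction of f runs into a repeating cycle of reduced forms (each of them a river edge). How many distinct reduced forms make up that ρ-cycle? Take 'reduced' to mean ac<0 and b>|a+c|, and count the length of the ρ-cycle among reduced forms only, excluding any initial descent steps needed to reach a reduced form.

D = 4184, ⌊√D⌋ = 64
descent: ρ → (-19,36,38)  [lands on river]
river: ρ → (38,40,-17)
river: ρ → (-17,62,5)
river: ρ → (5,58,-41)
river: ρ → (-41,24,22)
river: ρ → (22,64,-1)
river: ρ → (-1,64,22)
river: ρ → (22,24,-41)
river: ρ → (-41,58,5)
river: ρ → (5,62,-17)
river: ρ → (-17,40,38)
river: ρ → (38,36,-19)
river: ρ → (-19,40,34)
river: ρ → (34,28,-25)
river: ρ → (-25,22,37)
river: ρ → (37,52,-10)
river: ρ → (-10,48,47)
river: ρ → (47,46,-11)
river: ρ → (-11,64,2)
river: ρ → (2,64,-11)
river: ρ → (-11,46,47)
river: ρ → (47,48,-10)
river: ρ → (-10,52,37)
river: ρ → (37,22,-25)
river: ρ → (-25,28,34)
river: ρ → (34,40,-19)
ρ-cycle length = 26 (tail of 1 descent step not counted)

26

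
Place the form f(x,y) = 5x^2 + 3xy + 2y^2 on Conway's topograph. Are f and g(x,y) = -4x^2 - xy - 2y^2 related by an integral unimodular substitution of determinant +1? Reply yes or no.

D₁ = -31, D₂ = -31
f: flip: (5,3,2)→(2,-3,5)
f: translate: b→1 (≡-3 mod 4), so (2,-3,5)→(2,1,4)
f: reduced (well bottom): (2,1,4) with a≤c, −a<b≤a
g is negative-definite; reduce −g:
−g: flip: (4,1,2)→(2,-1,4)
−g: reduced (well bottom): (2,-1,4) with a≤c, −a<b≤a
flip sign back: reduced form of g is (-2,1,-4)
reduced forms (2, 1, 4) vs (-2, 1, -4) ⇒ inequivalent

no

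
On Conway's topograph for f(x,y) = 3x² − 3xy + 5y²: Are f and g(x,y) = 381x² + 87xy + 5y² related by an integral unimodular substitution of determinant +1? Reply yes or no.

D₁ = -51, D₂ = -51
f: translate: b→3 (≡-3 mod 6), so (3,-3,5)→(3,3,5)
f: reduced (well bottom): (3,3,5) with a≤c, −a<b≤a
g: flip: (381,87,5)→(5,-87,381)
g: translate: b→3 (≡-87 mod 10), so (5,-87,381)→(5,3,3)
g: flip: (5,3,3)→(3,-3,5)
g: translate: b→3 (≡-3 mod 6), so (3,-3,5)→(3,3,5)
g: reduced (well bottom): (3,3,5) with a≤c, −a<b≤a
reduced forms (3, 3, 5) vs (3, 3, 5) ⇒ equivalent

yes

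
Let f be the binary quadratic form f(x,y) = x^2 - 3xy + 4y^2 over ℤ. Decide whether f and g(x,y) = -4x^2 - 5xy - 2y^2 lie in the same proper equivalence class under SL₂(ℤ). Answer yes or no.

D₁ = -7, D₂ = -7
f: translate: b→1 (≡-3 mod 2), so (1,-3,4)→(1,1,2)
f: reduced (well bottom): (1,1,2) with a≤c, −a<b≤a
g is negative-definite; reduce −g:
−g: translate: b→-3 (≡5 mod 8), so (4,5,2)→(4,-3,1)
−g: flip: (4,-3,1)→(1,3,4)
−g: translate: b→1 (≡3 mod 2), so (1,3,4)→(1,1,2)
−g: reduced (well bottom): (1,1,2) with a≤c, −a<b≤a
flip sign back: reduced form of g is (-1,-1,-2)
reduced forms (1, 1, 2) vs (-1, -1, -2) ⇒ inequivalent

no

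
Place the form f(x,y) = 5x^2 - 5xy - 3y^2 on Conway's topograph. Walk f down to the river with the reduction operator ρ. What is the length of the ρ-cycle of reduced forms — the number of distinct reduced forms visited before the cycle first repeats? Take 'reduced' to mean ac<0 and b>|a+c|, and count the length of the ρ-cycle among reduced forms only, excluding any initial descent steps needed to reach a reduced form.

D = 85, ⌊√D⌋ = 9
descent: ρ → (-3,5,5)  [lands on river]
river: ρ → (5,5,-3)
river: ρ → (-3,7,3)
river: ρ → (3,5,-5)
river: ρ → (-5,5,3)
river: ρ → (3,7,-3)
ρ-cycle length = 6 (tail of 1 descent step not counted)

6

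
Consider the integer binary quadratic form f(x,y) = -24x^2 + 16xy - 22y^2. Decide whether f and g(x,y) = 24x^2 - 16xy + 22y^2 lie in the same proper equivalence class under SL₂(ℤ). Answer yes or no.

D₁ = -1856, D₂ = -1856
f is negative-definite; reduce −f:
−f: flip: (24,-16,22)→(22,16,24)
−f: reduced (well bottom): (22,16,24) with a≤c, −a<b≤a
flip sign back: reduced form of f is (-22,-16,-24)
g: flip: (24,-16,22)→(22,16,24)
g: reduced (well bottom): (22,16,24) with a≤c, −a<b≤a
reduced forms (-22, -16, -24) vs (22, 16, 24) ⇒ inequivalent

no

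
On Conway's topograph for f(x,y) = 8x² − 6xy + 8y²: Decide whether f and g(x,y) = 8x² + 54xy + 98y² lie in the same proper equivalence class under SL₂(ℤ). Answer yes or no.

D₁ = -220, D₂ = -220
f: flip: (8,-6,8)→(8,6,8)
f: reduced (well bottom): (8,6,8) with a≤c, −a<b≤a
g: translate: b→6 (≡54 mod 16), so (8,54,98)→(8,6,8)
g: reduced (well bottom): (8,6,8) with a≤c, −a<b≤a
reduced forms (8, 6, 8) vs (8, 6, 8) ⇒ equivalent

yes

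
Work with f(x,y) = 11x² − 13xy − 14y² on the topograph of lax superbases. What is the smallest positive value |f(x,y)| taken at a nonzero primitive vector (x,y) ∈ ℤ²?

descent: ρ → (-14,13,11)  [lands on river]
river: ρ → (11,9,-16)
river: ρ → (-16,23,4)
river: ρ → (4,25,-10)
river: ρ → (-10,15,14)
river: ρ → (14,13,-11)
river: ρ → (-11,9,16)
river: ρ → (16,23,-4)
river: ρ → (-4,25,10)
river: ρ → (10,15,-14)
closes: descent 1, river 10
min |a| on river = 4

4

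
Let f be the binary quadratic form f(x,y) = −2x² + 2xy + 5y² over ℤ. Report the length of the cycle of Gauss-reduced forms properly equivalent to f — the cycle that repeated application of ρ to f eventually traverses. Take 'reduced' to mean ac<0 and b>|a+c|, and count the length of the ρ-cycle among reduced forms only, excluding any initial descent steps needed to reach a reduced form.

D = 44, ⌊√D⌋ = 6
descent: ρ → (5,-2,-2)
descent: ρ → (-2,6,1)  [lands on river]
river: ρ → (1,6,-2)
ρ-cycle length = 2 (tail of 2 descent steps not counted)

2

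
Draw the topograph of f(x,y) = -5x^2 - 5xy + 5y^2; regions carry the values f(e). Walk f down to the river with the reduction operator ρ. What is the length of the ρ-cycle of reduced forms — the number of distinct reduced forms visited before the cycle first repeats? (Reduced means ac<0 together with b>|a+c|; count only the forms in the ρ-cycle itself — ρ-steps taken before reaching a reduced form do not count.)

D = 125, ⌊√D⌋ = 11
descent: ρ → (5,5,-5)  [lands on river]
river: ρ → (-5,5,5)
ρ-cycle length = 2 (tail of 1 descent step not counted)

2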